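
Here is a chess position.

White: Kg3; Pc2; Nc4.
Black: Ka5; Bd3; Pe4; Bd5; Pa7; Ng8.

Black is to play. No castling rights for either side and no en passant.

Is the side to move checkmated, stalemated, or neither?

Black to move; black king on a5.
In check: yes, from the white knight on c4.
Legal moves for Black: Ka6, Kb5, Kb4, Ka4, B5xc4, B3xc4.
Black is in check but has 6 legal moves → neither.

neither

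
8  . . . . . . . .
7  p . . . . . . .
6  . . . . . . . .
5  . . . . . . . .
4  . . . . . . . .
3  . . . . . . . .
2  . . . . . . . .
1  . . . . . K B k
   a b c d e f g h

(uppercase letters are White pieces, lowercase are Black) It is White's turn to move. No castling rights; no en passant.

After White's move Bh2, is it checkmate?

After Bh2: black king on h1; in check: no.
Black is not in check, so this cannot be checkmate.

no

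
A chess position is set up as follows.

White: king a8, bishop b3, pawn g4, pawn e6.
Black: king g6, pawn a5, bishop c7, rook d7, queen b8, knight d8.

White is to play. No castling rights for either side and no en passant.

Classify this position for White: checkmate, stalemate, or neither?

checkmate

White to move; white king on a8.
In check: yes, from the black queen on b8.
King squares — a7: attacked by Qb8; b7: attacked by Qb8; b8: attacked by Bc7.
Legal moves for White: none.
In check with no legal moves → checkmate.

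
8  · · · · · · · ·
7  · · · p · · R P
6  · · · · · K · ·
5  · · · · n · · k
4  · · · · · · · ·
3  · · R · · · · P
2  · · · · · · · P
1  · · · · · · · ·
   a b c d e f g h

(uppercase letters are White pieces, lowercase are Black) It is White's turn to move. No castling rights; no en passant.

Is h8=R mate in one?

yes

After h8=R: black king on h5; in check: yes, from the white rook on h8.
King squares — g4: attacked by Ph3; h4: attacked by Rh8; g5: attacked by Kf6; g6: attacked by Kf6; h6: attacked by Rh8.
Black has no legal moves → checkmate.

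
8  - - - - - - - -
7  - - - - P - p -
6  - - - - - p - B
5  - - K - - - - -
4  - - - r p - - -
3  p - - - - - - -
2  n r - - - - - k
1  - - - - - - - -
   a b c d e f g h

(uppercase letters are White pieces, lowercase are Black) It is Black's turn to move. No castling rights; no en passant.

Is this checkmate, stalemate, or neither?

Black to move; black king on h2.
In check: no.
Legal moves for Black include: Rd8, Rd7, Rd6, Rd5+, Rc4+, Rdb4, Ra4, Rd3, Rdd2, Rd1, Kh3, Kg3, Kg2, Kh1, Kg1, Rb8, Rb7, Rb6, ... (list truncated; more exist).
Black has legal moves and is not in check → neither.

neither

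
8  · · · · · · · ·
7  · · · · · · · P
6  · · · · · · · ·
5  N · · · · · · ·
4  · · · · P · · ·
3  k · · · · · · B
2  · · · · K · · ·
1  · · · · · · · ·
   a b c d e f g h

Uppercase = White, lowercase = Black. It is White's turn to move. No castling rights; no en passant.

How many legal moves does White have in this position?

24

White to move; king on e2.
In check: no.
Legal moves: Nb7, Nc6, Nc4+, Nb3, Bc8, Bd7, Be6, Bf5, Bg4, Bg2, Bf1, Kf3, Ke3, Kd3, Kf2, Kd2, Kf1, Ke1, Kd1, h8=Q, h8=R, h8=B, h8=N, e5.
Count: 24.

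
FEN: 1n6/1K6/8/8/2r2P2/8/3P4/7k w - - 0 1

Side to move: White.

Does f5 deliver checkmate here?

no

After f5: black king on h1; in check: no.
Black is not in check, so this cannot be checkmate.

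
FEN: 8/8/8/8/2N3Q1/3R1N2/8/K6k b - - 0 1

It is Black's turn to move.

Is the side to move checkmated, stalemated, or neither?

Black to move; black king on h1.
In check: no.
King squares — g1: attacked by Nf3; g2: attacked by Qg4; h2: attacked by Nf3.
Legal moves for Black: none.
Not in check and no legal moves → stalemate.

stalemate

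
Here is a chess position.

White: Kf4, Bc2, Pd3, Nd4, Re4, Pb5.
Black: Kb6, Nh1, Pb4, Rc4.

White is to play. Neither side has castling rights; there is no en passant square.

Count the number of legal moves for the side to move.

White to move; king on f4.
In check: no.
Legal moves: Kg5, Kf5, Ke5, Kg4, Kf3, Ke3, Re8, Re7, Re6+, Re5, Re3, Re2, Re1, Ne6, Nc6, Nf5, Nf3, Nb3, Ne2, Ba4, Bb3, Bd1, Bb1, dxc4.
Count: 24.

24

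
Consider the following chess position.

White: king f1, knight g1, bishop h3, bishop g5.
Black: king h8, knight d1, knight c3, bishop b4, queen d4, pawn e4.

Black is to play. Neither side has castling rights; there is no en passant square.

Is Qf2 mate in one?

yes

After Qf2: white king on f1; in check: yes, from the black queen on f2.
King squares — e1: attacked by Qf2; g1: own knight; e2: attacked by Qf2; f2: attacked by Nd1; g2: attacked by Qf2.
White has no legal moves → checkmate.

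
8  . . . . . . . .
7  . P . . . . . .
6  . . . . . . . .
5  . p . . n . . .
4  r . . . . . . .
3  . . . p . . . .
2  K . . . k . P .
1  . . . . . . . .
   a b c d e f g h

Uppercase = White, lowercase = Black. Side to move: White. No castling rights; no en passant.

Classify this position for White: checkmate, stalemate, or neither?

White to move; white king on a2.
In check: yes, from the black rook on a4.
King squares — a1: attacked by Ra4; b1: available; b2: available; a3: attacked by Ra4; b3: available.
Legal moves for White: Kb3, Kb2, Kb1.
White is in check but has 3 legal moves → neither.

neither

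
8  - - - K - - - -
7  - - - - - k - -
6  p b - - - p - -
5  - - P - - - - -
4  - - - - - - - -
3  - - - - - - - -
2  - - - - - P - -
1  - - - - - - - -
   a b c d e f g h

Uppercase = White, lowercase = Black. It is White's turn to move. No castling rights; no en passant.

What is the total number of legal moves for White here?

White to move; king on d8.
In check: yes, from the black bishop on b6.
Legal moves: Kc8, Kd7, cxb6.
Count: 3.

3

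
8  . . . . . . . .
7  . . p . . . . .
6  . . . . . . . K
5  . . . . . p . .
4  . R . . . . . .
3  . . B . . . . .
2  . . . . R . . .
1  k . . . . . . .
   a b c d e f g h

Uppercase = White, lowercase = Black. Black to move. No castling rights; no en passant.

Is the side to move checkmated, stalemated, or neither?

checkmate

Black to move; black king on a1.
In check: yes, from the white bishop on c3.
King squares — b1: attacked by Rb4; a2: attacked by Re2; b2: attacked by Re2.
Legal moves for Black: none.
In check with no legal moves → checkmate.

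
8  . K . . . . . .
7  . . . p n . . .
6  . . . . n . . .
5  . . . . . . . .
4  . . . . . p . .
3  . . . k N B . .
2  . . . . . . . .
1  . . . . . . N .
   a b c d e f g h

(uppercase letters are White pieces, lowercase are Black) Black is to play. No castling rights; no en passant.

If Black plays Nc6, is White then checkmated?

After Nc6: white king on b8; in check: yes, from the black knight on c6.
White has 4 legal replies: Kc8, Ka8, Kb7, Bxc6.
In check but a legal move exists → not checkmate.

no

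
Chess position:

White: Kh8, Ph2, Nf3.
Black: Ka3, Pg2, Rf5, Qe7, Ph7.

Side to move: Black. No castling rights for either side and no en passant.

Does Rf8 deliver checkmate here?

After Rf8: white king on h8; in check: yes, from the black rook on f8.
King squares — g7: attacked by Qe7; h7: attacked by Qe7; g8: attacked by Rf8.
White has no legal moves → checkmate.

yes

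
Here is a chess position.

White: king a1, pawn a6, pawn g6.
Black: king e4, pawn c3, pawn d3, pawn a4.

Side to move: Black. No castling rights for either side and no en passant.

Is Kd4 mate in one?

After Kd4: white king on a1; in check: no.
White is not in check, so this cannot be checkmate.

no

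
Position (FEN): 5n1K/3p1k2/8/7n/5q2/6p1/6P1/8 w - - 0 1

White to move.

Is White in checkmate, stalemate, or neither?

stalemate

White to move; white king on h8.
In check: no.
King squares — g7: attacked by Nh5; h7: attacked by Nf8; g8: attacked by Kf7.
Legal moves for White: none.
Not in check and no legal moves → stalemate.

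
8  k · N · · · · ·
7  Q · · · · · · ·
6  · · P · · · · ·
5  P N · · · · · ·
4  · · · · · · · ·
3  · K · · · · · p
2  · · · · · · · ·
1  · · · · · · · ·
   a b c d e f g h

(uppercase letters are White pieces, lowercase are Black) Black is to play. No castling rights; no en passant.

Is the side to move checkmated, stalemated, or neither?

Black to move; black king on a8.
In check: yes, from the white queen on a7.
King squares — a7: attacked by Nb5; b7: attacked by Pc6; b8: attacked by Qa7.
Legal moves for Black: none.
In check with no legal moves → checkmate.

checkmate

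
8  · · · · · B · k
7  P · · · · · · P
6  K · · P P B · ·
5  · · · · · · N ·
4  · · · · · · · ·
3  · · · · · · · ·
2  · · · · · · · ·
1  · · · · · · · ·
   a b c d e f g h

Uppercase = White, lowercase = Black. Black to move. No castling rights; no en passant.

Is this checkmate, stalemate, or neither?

Black to move; black king on h8.
In check: yes, from the white bishop on f6.
King squares — g7: attacked by Bf6; h7: attacked by Ng5; g8: attacked by Ph7.
Legal moves for Black: none.
In check with no legal moves → checkmate.

checkmate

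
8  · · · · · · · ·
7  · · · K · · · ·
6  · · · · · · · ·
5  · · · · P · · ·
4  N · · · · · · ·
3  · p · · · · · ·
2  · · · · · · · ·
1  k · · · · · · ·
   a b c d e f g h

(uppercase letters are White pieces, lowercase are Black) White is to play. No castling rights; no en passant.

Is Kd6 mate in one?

no

After Kd6: black king on a1; in check: no.
Black is not in check, so this cannot be checkmate.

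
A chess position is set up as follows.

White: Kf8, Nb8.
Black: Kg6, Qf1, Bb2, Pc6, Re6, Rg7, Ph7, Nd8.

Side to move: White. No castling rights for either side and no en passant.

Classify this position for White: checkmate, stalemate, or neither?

checkmate

White to move; white king on f8.
In check: yes, from the black queen on f1.
King squares — e7: attacked by Re6; f7: attacked by Qf1; g7: attacked by Bb2; e8: attacked by Re6; g8: attacked by Rg7.
Legal moves for White: none.
In check with no legal moves → checkmate.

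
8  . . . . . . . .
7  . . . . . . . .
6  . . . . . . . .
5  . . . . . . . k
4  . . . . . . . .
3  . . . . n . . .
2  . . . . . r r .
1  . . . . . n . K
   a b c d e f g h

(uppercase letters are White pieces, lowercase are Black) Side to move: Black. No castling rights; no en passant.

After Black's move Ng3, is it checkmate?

yes

After Ng3: white king on h1; in check: yes, from the black knight on g3.
King squares — g1: attacked by Rg2; g2: attacked by Rf2; h2: attacked by Rg2.
White has no legal moves → checkmate.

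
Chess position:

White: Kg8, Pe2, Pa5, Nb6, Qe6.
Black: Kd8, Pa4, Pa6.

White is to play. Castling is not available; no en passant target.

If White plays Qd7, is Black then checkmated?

yes

After Qd7: black king on d8; in check: yes, from the white queen on d7.
King squares — c7: attacked by Qd7; d7: attacked by Nb6; e7: attacked by Qd7; c8: attacked by Nb6; e8: attacked by Qd7.
Black has no legal moves → checkmate.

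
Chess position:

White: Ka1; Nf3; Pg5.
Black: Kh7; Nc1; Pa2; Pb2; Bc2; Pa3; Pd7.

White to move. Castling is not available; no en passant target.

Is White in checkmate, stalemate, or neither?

White to move; white king on a1.
In check: yes, from the black pawn on b2.
King squares — b1: attacked by Pa2; a2: attacked by Nc1; b2: attacked by Pa3.
Legal moves for White: none.
In check with no legal moves → checkmate.

checkmate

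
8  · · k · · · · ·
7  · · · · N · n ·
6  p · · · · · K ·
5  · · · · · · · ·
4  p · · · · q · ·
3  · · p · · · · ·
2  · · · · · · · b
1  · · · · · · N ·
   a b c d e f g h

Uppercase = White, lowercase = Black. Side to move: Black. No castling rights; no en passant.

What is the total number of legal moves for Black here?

Black to move; king on c8.
In check: yes, from the white knight on e7.
Legal moves: Kd8, Kb8, Kd7, Kc7, Kb7.
Count: 5.

5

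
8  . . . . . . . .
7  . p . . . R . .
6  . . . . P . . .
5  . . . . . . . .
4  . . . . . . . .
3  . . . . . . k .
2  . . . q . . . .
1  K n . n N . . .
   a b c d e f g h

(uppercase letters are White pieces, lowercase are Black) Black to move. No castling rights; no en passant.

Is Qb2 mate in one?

After Qb2: white king on a1; in check: yes, from the black queen on b2.
King squares — b1: attacked by Qb2; a2: attacked by Qb2; b2: attacked by Nd1.
White has no legal moves → checkmate.

yes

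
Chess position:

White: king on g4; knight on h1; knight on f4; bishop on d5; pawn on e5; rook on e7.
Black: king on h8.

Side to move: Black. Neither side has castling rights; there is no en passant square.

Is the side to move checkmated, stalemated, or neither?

stalemate

Black to move; black king on h8.
In check: no.
King squares — g7: attacked by Re7; h7: attacked by Re7; g8: attacked by Bd5.
Legal moves for Black: none.
Not in check and no legal moves → stalemate.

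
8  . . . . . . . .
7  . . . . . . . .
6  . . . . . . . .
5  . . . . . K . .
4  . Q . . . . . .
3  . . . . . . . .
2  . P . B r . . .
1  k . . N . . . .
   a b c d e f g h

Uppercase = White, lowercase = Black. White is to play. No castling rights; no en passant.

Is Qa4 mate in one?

no

After Qa4: black king on a1; in check: yes, from the white queen on a4.
Black has 1 legal reply: Kb1.
In check but a legal move exists → not checkmate.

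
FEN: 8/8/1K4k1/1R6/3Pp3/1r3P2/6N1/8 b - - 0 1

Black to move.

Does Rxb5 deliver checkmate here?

After Rxb5: white king on b6; in check: yes, from the black rook on b5.
White has 5 legal replies: Kc7, Ka7, Kc6, Ka6, Kxb5.
In check but a legal move exists → not checkmate.

no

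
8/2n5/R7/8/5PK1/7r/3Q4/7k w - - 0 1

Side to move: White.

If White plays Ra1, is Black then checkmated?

yes

After Ra1: black king on h1; in check: yes, from the white rook on a1.
King squares — g1: attacked by Ra1; g2: attacked by Qd2; h2: attacked by Qd2.
Black has no legal moves → checkmate.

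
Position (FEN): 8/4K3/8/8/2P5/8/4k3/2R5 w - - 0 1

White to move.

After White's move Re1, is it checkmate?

no

After Re1: black king on e2; in check: yes, from the white rook on e1.
Black has 5 legal replies: Kf3, Kd3, Kf2, Kd2, Kxe1.
In check but a legal move exists → not checkmate.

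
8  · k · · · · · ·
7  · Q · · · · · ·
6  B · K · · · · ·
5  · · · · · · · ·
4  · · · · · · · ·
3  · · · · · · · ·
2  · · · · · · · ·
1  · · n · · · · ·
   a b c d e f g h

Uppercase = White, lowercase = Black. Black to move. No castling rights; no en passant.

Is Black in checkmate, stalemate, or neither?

checkmate

Black to move; black king on b8.
In check: yes, from the white queen on b7.
King squares — a7: attacked by Qb7; b7: attacked by Ba6; c7: attacked by Kc6; a8: attacked by Qb7; c8: attacked by Qb7.
Legal moves for Black: none.
In check with no legal moves → checkmate.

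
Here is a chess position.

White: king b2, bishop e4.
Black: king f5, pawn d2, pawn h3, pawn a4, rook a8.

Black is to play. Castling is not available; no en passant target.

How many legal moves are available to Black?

7

Black to move; king on f5.
In check: yes, from the white bishop on e4.
Legal moves: Kf6, Ke6, Kg5, Ke5, Kg4, Kf4, Kxe4.
Count: 7.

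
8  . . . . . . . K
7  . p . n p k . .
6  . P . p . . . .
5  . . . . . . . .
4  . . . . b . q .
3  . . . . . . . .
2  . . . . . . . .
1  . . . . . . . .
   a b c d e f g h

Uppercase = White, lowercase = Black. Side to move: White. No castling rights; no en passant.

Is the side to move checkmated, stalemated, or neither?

stalemate

White to move; white king on h8.
In check: no.
King squares — g7: attacked by Qg4; h7: attacked by Be4; g8: attacked by Qg4.
Legal moves for White: none.
Not in check and no legal moves → stalemate.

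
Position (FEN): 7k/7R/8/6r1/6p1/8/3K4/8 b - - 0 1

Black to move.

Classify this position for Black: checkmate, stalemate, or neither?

Black to move; black king on h8.
In check: yes, from the white rook on h7.
Legal moves for Black: Kg8, Kxh7.
Black is in check but has 2 legal moves → neither.

neither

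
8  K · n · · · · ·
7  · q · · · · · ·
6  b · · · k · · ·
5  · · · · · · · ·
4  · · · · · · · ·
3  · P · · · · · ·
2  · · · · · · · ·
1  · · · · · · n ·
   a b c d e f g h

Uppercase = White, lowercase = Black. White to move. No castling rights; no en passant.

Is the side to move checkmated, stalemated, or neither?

checkmate

White to move; white king on a8.
In check: yes, from the black queen on b7.
King squares — a7: attacked by Qb7; b7: attacked by Ba6; b8: attacked by Qb7.
Legal moves for White: none.
In check with no legal moves → checkmate.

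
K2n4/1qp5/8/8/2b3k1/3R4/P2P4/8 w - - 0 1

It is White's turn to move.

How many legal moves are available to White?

White to move; king on a8.
In check: yes, from the black queen on b7.
Legal moves: none.
Count: 0.

0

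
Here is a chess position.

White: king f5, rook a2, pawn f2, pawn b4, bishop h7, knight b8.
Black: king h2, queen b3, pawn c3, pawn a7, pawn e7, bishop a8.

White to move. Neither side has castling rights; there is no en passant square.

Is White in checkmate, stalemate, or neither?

White to move; white king on f5.
In check: no.
Legal moves for White include: Nd7, Nc6, Na6, Bg8, Bg6, Kg6, Kg5, Ke5, Kg4, Kf4, Rxa7, Ra6, Ra5, Ra4, Ra3, Re2, Rd2, Rc2, ... (list truncated; more exist).
White has legal moves and is not in check → neither.

neither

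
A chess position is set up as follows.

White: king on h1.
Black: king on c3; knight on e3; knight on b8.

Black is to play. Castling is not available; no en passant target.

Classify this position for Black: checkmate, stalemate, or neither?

neither

Black to move; black king on c3.
In check: no.
Legal moves for Black include: Nd7, Nc6, Na6, Nf5, Nd5, Ng4, Nc4, Ng2, Nc2, Nf1, Nd1, Kd4, Kc4, Kb4, Kd3, Kb3, Kd2, Kc2, ... (list truncated; more exist).
Black has legal moves and is not in check → neither.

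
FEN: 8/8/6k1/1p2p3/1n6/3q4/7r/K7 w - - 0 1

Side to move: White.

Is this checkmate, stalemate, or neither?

White to move; white king on a1.
In check: no.
King squares — b1: attacked by Qd3; a2: attacked by Rh2; b2: attacked by Rh2.
Legal moves for White: none.
Not in check and no legal moves → stalemate.

stalemate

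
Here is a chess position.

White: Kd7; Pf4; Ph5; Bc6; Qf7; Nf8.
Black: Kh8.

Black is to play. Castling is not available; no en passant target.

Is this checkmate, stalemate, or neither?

Black to move; black king on h8.
In check: no.
King squares — g7: attacked by Qf7; h7: attacked by Qf7; g8: attacked by Qf7.
Legal moves for Black: none.
Not in check and no legal moves → stalemate.

stalemate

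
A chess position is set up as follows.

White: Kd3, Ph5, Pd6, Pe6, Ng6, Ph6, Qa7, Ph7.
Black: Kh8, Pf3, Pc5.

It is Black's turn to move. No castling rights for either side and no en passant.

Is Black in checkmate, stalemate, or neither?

Black to move; black king on h8.
In check: yes, from the white knight on g6.
King squares — g7: attacked by Ph6; h7: attacked by Qa7; g8: attacked by Ph7.
Legal moves for Black: none.
In check with no legal moves → checkmate.

checkmate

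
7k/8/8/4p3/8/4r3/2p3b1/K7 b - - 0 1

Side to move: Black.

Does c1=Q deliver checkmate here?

After c1=Q: white king on a1; in check: yes, from the black queen on c1.
White has 1 legal reply: Ka2.
In check but a legal move exists → not checkmate.

no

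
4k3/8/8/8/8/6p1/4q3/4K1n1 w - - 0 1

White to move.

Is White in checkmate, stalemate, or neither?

White to move; white king on e1.
In check: yes, from the black queen on e2.
King squares — d1: attacked by Qe2; f1: attacked by Qe2; d2: attacked by Qe2; e2: attacked by Ng1; f2: attacked by Qe2.
Legal moves for White: none.
In check with no legal moves → checkmate.

checkmate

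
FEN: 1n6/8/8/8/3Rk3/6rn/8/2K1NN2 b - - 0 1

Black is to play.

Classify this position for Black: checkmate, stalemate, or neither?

neither

Black to move; black king on e4.
In check: yes, from the white rook on d4.
King squares — d3: attacked by Ne1; e3: attacked by Nf1; f3: attacked by Ne1; d4: available; f4: attacked by Rd4; d5: attacked by Rd4; e5: available; f5: available.
Legal moves for Black: Kf5, Ke5, Kxd4.
Black is in check but has 3 legal moves → neither.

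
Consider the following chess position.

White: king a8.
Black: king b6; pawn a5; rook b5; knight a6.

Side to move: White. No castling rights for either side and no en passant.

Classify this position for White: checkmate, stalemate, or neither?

White to move; white king on a8.
In check: no.
King squares — a7: attacked by Kb6; b7: attacked by Kb6; b8: attacked by Na6.
Legal moves for White: none.
Not in check and no legal moves → stalemate.

stalemate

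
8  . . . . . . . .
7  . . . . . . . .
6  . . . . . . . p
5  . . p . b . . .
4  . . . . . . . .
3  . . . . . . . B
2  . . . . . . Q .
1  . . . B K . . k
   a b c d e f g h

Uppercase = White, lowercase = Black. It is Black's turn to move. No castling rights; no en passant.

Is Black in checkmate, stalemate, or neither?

checkmate

Black to move; black king on h1.
In check: yes, from the white queen on g2.
King squares — g1: attacked by Qg2; g2: attacked by Bh3; h2: attacked by Qg2.
Legal moves for Black: none.
In check with no legal moves → checkmate.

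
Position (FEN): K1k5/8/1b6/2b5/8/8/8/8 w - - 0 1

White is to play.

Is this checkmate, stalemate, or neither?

stalemate

White to move; white king on a8.
In check: no.
King squares — a7: attacked by Bb6; b7: attacked by Kc8; b8: attacked by Kc8.
Legal moves for White: none.
Not in check and no legal moves → stalemate.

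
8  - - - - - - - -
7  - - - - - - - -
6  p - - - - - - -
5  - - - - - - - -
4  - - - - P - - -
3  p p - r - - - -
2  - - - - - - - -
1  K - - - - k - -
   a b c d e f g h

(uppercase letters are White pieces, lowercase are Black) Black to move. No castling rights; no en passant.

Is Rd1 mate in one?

After Rd1: white king on a1; in check: yes, from the black rook on d1.
King squares — b1: attacked by Rd1; a2: attacked by Pb3; b2: attacked by Pa3.
White has no legal moves → checkmate.

yes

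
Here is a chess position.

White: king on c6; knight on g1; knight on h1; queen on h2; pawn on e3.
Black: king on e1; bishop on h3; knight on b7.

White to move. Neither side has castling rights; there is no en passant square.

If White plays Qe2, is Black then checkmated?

yes

After Qe2: black king on e1; in check: yes, from the white queen on e2.
King squares — d1: attacked by Qe2; f1: attacked by Qe2; d2: attacked by Qe2; e2: attacked by Ng1; f2: attacked by Nh1.
Black has no legal moves → checkmate.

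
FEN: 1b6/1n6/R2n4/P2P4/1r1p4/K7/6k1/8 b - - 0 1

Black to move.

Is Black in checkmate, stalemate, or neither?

Black to move; black king on g2.
In check: no.
Legal moves for Black include: Bc7, Ba7, Nd8, Nc5, Nxa5, Ne8, Nc8, Nf7, Nf5, Nb5+, Ne4, Nc4+, Rb6, Rb5, Rc4, Ra4+, Rb3+, Rb2, ... (list truncated; more exist).
Black has legal moves and is not in check → neither.

neither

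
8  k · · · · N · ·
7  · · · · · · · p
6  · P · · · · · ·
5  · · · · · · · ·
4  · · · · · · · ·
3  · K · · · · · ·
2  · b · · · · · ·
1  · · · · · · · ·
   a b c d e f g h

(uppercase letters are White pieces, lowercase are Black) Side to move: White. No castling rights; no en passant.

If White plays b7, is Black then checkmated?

After b7: black king on a8; in check: yes, from the white pawn on b7.
Black has 3 legal replies: Kb8, Kxb7, Ka7.
In check but a legal move exists → not checkmate.

no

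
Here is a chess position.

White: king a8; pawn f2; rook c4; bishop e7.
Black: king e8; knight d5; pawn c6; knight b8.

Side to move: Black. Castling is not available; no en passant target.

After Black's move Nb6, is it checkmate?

After Nb6: white king on a8; in check: yes, from the black knight on b6.
White has 3 legal replies: Kxb8, Kb7, Ka7.
In check but a legal move exists → not checkmate.

no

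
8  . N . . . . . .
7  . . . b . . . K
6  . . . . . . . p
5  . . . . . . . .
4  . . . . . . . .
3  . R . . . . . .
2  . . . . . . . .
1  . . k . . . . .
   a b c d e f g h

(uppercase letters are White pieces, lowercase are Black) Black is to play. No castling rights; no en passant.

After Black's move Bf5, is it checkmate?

After Bf5: white king on h7; in check: yes, from the black bishop on f5.
White has 4 legal replies: Kh8, Kg8, Kg7, Kxh6.
In check but a legal move exists → not checkmate.

no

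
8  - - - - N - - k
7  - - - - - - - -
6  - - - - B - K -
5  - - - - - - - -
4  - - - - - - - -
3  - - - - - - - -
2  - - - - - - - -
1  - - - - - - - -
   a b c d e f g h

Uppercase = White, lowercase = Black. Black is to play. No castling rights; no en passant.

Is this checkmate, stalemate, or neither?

Black to move; black king on h8.
In check: no.
King squares — g7: attacked by Kg6; h7: attacked by Kg6; g8: attacked by Be6.
Legal moves for Black: none.
Not in check and no legal moves → stalemate.

stalemate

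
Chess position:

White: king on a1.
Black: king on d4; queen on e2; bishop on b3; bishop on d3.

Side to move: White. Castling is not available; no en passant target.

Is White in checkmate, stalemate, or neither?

stalemate

White to move; white king on a1.
In check: no.
King squares — b1: attacked by Bd3; a2: attacked by Qe2; b2: attacked by Qe2.
Legal moves for White: none.
Not in check and no legal moves → stalemate.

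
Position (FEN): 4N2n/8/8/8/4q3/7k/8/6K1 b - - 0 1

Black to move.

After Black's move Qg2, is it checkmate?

After Qg2: white king on g1; in check: yes, from the black queen on g2.
King squares — f1: attacked by Qg2; h1: attacked by Qg2; f2: attacked by Qg2; g2: attacked by Kh3; h2: attacked by Qg2.
White has no legal moves → checkmate.

yes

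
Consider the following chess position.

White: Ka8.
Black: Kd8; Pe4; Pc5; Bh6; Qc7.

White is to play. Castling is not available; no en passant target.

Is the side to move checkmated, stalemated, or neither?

White to move; white king on a8.
In check: no.
King squares — a7: attacked by Qc7; b7: attacked by Qc7; b8: attacked by Qc7.
Legal moves for White: none.
Not in check and no legal moves → stalemate.

stalemate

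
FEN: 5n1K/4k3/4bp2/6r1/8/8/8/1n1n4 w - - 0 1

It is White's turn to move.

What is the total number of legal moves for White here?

0

White to move; king on h8.
In check: no.
Legal moves: none.
Count: 0.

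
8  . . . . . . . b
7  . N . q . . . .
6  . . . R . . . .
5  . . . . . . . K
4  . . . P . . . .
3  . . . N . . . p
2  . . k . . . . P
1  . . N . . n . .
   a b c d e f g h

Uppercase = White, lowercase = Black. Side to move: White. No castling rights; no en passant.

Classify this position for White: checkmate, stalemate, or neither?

neither

White to move; white king on h5.
In check: no.
Legal moves for White include: Nd8, Nbc5, Na5, Rxd7, Rh6, Rg6, Rf6, Re6, Rc6+, Rb6, Ra6, Rd5, Kh6, Kg6, Kg5, Kh4, Ne5, Ndc5, ... (list truncated; more exist).
White has legal moves and is not in check → neither.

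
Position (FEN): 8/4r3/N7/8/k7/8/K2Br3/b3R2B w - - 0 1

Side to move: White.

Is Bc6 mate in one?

After Bc6: black king on a4; in check: yes, from the white bishop on c6.
King squares — a3: attacked by Ka2; b3: attacked by Ka2; b4: attacked by Bd2; a5: attacked by Bd2; b5: attacked by Bc6.
Black has no legal moves → checkmate.

yes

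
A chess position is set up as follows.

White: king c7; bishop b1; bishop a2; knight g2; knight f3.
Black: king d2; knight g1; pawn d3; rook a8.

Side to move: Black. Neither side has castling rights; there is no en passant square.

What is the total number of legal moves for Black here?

Black to move; king on d2.
In check: yes, from the white knight on f3.
Legal moves: Kc3, Ke2, Kd1, Kc1, Nxf3.
Count: 5.

5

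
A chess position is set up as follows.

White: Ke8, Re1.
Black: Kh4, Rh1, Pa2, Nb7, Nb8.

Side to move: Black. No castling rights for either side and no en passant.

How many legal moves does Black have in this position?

21

Black to move; king on h4.
In check: no.
Legal moves: Nd7, Nc6, Na6, Nd8, Nd6+, Nc5, Na5, Kh5, Kg5, Kg4, Kh3, Kg3, Rh3, Rh2, Rg1, Rf1, Rxe1+, a1=Q, a1=R, a1=B, a1=N.
Count: 21.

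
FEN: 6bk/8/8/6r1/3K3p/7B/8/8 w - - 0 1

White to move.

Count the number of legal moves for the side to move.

11

White to move; king on d4.
In check: no.
Legal moves: Ke4, Ke3, Kd3, Kc3, Bc8, Bd7, Be6, Bf5, Bg4, Bg2, Bf1.
Count: 11.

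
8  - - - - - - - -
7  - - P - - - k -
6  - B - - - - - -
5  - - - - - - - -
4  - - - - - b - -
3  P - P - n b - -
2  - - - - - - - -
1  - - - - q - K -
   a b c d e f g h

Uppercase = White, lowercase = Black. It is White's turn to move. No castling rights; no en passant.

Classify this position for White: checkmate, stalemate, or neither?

checkmate

White to move; white king on g1.
In check: yes, from the black queen on e1.
King squares — f1: attacked by Qe1; h1: attacked by Qe1; f2: attacked by Qe1; g2: attacked by Ne3; h2: attacked by Bf4.
Legal moves for White: none.
In check with no legal moves → checkmate.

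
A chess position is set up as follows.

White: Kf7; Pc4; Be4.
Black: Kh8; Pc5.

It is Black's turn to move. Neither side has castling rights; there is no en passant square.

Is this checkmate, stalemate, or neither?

stalemate

Black to move; black king on h8.
In check: no.
King squares — g7: attacked by Kf7; h7: attacked by Be4; g8: attacked by Kf7.
Legal moves for Black: none.
Not in check and no legal moves → stalemate.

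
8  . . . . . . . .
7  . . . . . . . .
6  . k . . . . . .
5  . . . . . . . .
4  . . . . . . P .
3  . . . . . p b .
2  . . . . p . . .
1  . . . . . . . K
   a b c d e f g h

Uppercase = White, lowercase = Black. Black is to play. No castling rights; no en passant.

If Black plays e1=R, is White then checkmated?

After e1=R: white king on h1; in check: yes, from the black rook on e1.
King squares — g1: attacked by Re1; g2: attacked by Pf3; h2: attacked by Bg3.
White has no legal moves → checkmate.

yes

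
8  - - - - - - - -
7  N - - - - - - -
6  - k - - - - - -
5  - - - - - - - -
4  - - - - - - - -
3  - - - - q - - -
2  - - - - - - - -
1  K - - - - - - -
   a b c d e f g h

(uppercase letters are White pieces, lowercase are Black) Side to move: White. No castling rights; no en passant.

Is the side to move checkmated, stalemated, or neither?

White to move; white king on a1.
In check: no.
Legal moves for White: Nc8+, Nc6, Nb5, Kb2, Ka2, Kb1.
White has 6 legal moves and is not in check → neither.

neither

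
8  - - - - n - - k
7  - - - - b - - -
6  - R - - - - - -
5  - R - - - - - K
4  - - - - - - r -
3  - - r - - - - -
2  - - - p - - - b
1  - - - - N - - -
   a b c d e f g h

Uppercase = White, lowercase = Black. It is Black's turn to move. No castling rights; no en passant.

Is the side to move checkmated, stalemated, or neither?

Black to move; black king on h8.
In check: no.
Legal moves for Black include: Kg8, Kh7, Kg7, Ng7+, Nc7, Nf6+, Nd6, Bf8, Bd8, Bf6, Bed6, Bg5, Bc5, Bh4, Bb4, Ba3, Rg8, Rg7, ... (list truncated; more exist).
Black has legal moves and is not in check → neither.

neither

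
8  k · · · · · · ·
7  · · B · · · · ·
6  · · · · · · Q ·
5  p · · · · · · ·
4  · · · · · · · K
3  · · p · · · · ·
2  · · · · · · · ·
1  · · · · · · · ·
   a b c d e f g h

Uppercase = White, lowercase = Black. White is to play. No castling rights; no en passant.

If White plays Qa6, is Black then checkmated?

yes

After Qa6: black king on a8; in check: yes, from the white queen on a6.
King squares — a7: attacked by Qa6; b7: attacked by Qa6; b8: attacked by Bc7.
Black has no legal moves → checkmate.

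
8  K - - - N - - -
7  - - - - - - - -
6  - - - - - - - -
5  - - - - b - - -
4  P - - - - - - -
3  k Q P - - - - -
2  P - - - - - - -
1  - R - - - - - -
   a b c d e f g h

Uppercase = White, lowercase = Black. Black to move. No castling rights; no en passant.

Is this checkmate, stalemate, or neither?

Black to move; black king on a3.
In check: yes, from the white queen on b3.
King squares — a2: attacked by Qb3; b2: attacked by Rb1; b3: attacked by Rb1; a4: attacked by Qb3; b4: attacked by Qb3.
Legal moves for Black: none.
In check with no legal moves → checkmate.

checkmate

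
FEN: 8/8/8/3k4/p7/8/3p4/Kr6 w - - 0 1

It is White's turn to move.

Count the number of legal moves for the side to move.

White to move; king on a1.
In check: yes, from the black rook on b1.
Legal moves: Ka2, Kxb1.
Count: 2.

2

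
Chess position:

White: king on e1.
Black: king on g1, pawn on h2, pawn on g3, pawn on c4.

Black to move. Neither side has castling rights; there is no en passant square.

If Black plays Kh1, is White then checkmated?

no

After Kh1: white king on e1; in check: no.
White is not in check, so this cannot be checkmate.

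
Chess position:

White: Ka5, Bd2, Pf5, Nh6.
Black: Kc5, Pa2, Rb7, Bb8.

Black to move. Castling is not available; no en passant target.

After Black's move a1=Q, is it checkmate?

After a1=Q: white king on a5; in check: yes, from the black queen on a1.
King squares — a4: attacked by Qa1; b4: attacked by Kc5; b5: attacked by Kc5; a6: attacked by Qa1; b6: attacked by Kc5.
White has no legal moves → checkmate.

yes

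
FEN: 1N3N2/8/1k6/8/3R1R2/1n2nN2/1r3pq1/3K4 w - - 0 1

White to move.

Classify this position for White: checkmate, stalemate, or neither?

White to move; white king on d1.
In check: yes, from the black knight on e3.
King squares — c1: attacked by Nb3; e1: attacked by Pf2; c2: attacked by Rb2; d2: attacked by Rb2; e2: attacked by Rb2.
Legal moves for White: none.
In check with no legal moves → checkmate.

checkmate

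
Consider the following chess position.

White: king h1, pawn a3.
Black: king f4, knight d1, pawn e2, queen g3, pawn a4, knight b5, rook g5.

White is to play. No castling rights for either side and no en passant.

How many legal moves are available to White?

White to move; king on h1.
In check: no.
Legal moves: none.
Count: 0.

0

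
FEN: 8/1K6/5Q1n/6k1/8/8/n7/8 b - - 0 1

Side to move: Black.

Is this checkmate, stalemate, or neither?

Black to move; black king on g5.
In check: yes, from the white queen on f6.
King squares — f4: attacked by Qf6; g4: available; h4: attacked by Qf6; f5: attacked by Qf6; h5: available; f6: available; g6: attacked by Qf6; h6: own knight.
Legal moves for Black: Kxf6, Kh5, Kg4.
Black is in check but has 3 legal moves → neither.

neither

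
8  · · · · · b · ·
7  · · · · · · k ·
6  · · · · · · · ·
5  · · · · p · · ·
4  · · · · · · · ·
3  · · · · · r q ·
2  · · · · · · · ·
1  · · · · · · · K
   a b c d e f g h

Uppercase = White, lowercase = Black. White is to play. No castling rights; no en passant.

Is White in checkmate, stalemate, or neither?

White to move; white king on h1.
In check: no.
King squares — g1: attacked by Qg3; g2: attacked by Qg3; h2: attacked by Qg3.
Legal moves for White: none.
Not in check and no legal moves → stalemate.

stalemate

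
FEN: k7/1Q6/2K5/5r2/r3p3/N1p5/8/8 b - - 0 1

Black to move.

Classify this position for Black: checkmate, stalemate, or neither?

Black to move; black king on a8.
In check: yes, from the white queen on b7.
King squares — a7: attacked by Qb7; b7: attacked by Kc6; b8: attacked by Qb7.
Legal moves for Black: none.
In check with no legal moves → checkmate.

checkmate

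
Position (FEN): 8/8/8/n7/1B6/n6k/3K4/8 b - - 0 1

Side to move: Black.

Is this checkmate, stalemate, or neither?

neither

Black to move; black king on h3.
In check: no.
Legal moves for Black: Nb7, Nc6, N5c4+, Nb3+, Kh4, Kg4, Kg3, Kh2, Kg2, Nb5, N3c4+, Nc2, Nb1+.
Black has 13 legal moves and is not in check → neither.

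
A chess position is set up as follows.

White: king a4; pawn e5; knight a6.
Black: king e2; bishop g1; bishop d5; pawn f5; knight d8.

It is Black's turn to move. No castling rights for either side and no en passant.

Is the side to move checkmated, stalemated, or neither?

neither

Black to move; black king on e2.
In check: no.
Legal moves for Black include: Nf7, Nb7, Ne6, Nc6, Bg8, Ba8, Bf7, Bb7, Be6, Bc6+, Be4, Bc4, Bf3, Bb3+, Bg2, Ba2, Bh1, Kf3, ... (list truncated; more exist).
Black has legal moves and is not in check → neither.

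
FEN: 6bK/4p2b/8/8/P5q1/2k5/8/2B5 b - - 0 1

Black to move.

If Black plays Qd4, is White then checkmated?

yes

After Qd4: white king on h8; in check: yes, from the black queen on d4.
King squares — g7: attacked by Qd4; h7: attacked by Bg8; g8: attacked by Bh7.
White has no legal moves → checkmate.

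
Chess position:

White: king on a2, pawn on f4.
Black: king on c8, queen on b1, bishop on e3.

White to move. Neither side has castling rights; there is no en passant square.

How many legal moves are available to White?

2

White to move; king on a2.
In check: yes, from the black queen on b1.
Legal moves: Ka3, Kxb1.
Count: 2.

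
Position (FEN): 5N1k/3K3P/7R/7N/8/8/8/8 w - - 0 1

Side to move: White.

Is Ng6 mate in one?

yes

After Ng6: black king on h8; in check: yes, from the white knight on g6.
King squares — g7: attacked by Nh5; h7: attacked by Rh6; g8: attacked by Ph7.
Black has no legal moves → checkmate.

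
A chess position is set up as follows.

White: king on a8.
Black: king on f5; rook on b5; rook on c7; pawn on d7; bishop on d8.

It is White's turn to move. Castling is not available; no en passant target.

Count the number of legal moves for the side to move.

0

White to move; king on a8.
In check: no.
Legal moves: none.
Count: 0.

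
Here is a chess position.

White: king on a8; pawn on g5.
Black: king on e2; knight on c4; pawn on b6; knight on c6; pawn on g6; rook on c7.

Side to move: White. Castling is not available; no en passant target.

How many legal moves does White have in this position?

0

White to move; king on a8.
In check: no.
Legal moves: none.
Count: 0.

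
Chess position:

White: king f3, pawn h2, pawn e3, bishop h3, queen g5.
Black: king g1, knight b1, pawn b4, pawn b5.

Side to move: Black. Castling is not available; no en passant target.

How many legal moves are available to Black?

2

Black to move; king on g1.
In check: yes, from the white queen on g5.
Legal moves: Kxh2, Kh1.
Count: 2.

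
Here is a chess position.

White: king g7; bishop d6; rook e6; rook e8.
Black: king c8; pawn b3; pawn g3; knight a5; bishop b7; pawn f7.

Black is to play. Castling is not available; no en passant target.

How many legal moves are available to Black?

1

Black to move; king on c8.
In check: yes, from the white rook on e8.
Legal moves: Kd7.
Count: 1.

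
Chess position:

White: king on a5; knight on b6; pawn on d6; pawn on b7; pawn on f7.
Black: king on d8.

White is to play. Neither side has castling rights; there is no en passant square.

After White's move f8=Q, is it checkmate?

yes

After f8=Q: black king on d8; in check: yes, from the white queen on f8.
King squares — c7: attacked by Pd6; d7: attacked by Nb6; e7: attacked by Pd6; c8: attacked by Nb6; e8: attacked by Qf8.
Black has no legal moves → checkmate.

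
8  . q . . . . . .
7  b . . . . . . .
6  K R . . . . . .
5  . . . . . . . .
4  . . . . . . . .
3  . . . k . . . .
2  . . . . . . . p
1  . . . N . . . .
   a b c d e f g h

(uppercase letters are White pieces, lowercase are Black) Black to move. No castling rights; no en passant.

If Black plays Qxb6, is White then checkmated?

yes

After Qxb6: white king on a6; in check: yes, from the black queen on b6.
King squares — a5: attacked by Qb6; b5: attacked by Qb6; b6: attacked by Ba7; a7: attacked by Qb6; b7: attacked by Qb6.
White has no legal moves → checkmate.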